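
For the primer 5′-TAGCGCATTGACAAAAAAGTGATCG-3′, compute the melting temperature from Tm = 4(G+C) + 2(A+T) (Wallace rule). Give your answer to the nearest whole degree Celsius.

Base counts: A=10, T=5, G=6, C=4 (length 25).
Tm = 2·(10+5) + 4·(6+4) = 2·15 + 4·10 = 30 + 40 = 70°C.

70°C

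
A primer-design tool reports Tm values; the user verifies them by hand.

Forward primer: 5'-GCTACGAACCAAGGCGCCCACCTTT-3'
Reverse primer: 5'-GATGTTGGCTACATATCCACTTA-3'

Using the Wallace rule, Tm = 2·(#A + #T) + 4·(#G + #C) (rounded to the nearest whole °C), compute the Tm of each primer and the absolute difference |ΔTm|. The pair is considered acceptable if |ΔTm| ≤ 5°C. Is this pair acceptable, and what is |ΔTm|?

Forward: A=6 T=4 G=5 C=10 → Tm = 2·10 + 4·15 = 80°C.
Reverse: A=6 T=8 G=4 C=5 → Tm = 2·14 + 4·9 = 64°C.
|ΔTm| = |80 − 64| = 16°C, > 5°C.

|ΔTm| = 16°C; the pair is not acceptable.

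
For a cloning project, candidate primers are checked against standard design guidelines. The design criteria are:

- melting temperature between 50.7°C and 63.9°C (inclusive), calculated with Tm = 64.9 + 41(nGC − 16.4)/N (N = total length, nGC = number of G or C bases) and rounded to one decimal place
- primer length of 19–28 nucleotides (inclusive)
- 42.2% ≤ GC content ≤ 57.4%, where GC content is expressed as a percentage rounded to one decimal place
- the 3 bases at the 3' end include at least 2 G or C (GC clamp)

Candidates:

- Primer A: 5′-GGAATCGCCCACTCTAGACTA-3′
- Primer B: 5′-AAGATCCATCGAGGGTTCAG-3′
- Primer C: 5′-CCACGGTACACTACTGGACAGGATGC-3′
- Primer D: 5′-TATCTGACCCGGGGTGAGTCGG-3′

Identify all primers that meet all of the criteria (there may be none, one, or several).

Primer A (21 nt, A=6 T=4 G=4 C=7): Tm = 64.9 + 41·(11 − 16.4)/21 = 54.4°C ✓; length 21 ✓; GC 11/21 = 52.4% ✓; 3' end CTA has 1 G/C, need ≥2 ✗ — fails.
Primer B (20 nt, A=6 T=4 G=6 C=4): Tm = 64.9 + 41·(10 − 16.4)/20 = 51.8°C ✓; length 20 ✓; GC 10/20 = 50.0% ✓; 3' end CAG has 2 G/C ✓ — passes.
Primer C (26 nt, A=7 T=4 G=7 C=8): Tm = 64.9 + 41·(15 − 16.4)/26 = 62.7°C ✓; length 26 ✓; GC 15/26 = 57.7%, outside 42.2–57.4% ✗; 3' end TGC has 2 G/C ✓ — fails.
Primer D (22 nt, A=3 T=5 G=9 C=5): Tm = 64.9 + 41·(14 − 16.4)/22 = 60.4°C ✓; length 22 ✓; GC 14/22 = 63.6%, outside 42.2–57.4% ✗; 3' end CGG has 3 G/C ✓ — fails.

Primer B only.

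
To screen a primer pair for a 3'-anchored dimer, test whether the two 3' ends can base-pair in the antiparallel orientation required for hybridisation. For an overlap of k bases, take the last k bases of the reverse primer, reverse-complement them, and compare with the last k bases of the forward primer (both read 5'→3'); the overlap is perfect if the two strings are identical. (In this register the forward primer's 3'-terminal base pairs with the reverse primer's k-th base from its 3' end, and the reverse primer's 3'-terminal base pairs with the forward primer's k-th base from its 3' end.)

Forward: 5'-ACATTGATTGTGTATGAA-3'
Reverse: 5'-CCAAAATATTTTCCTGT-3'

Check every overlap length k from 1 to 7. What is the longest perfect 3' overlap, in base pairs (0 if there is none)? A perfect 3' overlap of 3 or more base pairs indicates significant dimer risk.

Longest perfect overlap: 1 complementary base pair; below the dimer-risk threshold (threshold 3).

Last 7 bases (5'→3') — forward …GTATGAA, reverse …TTCCTGT.
Reverse complement of the reverse primer's last 7 bases: ACAGGAA; its first k bases are the reverse complement of the reverse primer's last k bases, so a perfect k-base overlap needs the forward primer's last k bases to equal them.
Comparing (forward last k vs required): k=1: A vs A ✓; k=2: AA vs AC ✗; k=3: GAA vs ACA ✗; k=4: TGAA vs ACAG ✗; k=5: ATGAA vs ACAGG ✗; k=6: TATGAA vs ACAGGA ✗; k=7: GTATGAA vs ACAGGAA ✗.
Only k = 1 is perfect, so the longest perfect 3' overlap is 1.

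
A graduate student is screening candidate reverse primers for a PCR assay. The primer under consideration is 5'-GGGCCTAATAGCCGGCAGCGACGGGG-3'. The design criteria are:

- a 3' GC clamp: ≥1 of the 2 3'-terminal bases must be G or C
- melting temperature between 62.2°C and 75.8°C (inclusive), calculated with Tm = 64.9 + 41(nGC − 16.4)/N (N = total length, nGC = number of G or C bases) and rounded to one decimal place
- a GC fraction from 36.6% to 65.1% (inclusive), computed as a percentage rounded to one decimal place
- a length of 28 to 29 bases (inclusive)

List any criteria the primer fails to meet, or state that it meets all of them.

Fails: GC content, length.

Base counts: A=5, T=2, G=12, C=7 (length 26).
GC clamp: 3' end GG has 2 G/C ✓
Tm: Tm = 64.9 + 41·(19 − 16.4)/26 = 69.0°C ✓
GC content: GC 19/26 = 73.1%, outside 36.6–65.1% ✗
length: length 26, outside 28–29 ✗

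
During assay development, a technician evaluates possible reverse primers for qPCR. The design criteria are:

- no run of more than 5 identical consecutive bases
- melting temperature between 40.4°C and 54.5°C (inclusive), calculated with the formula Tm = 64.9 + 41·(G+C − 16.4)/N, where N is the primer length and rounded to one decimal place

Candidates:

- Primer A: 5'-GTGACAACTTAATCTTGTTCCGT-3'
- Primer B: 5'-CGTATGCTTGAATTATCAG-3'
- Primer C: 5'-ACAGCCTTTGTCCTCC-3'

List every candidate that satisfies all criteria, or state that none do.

Primer A (23 nt, A=5 T=9 G=4 C=5): longest run = 2 ✓; Tm = 64.9 + 41·(9 − 16.4)/23 = 51.7°C ✓ — passes.
Primer B (19 nt, A=5 T=7 G=4 C=3): longest run = 2 ✓; Tm = 64.9 + 41·(7 − 16.4)/19 = 44.6°C ✓ — passes.
Primer C (16 nt, A=2 T=5 G=2 C=7): longest run = 3 ✓; Tm = 64.9 + 41·(9 − 16.4)/16 = 45.9°C ✓ — passes.

Primer A, Primer B and Primer C.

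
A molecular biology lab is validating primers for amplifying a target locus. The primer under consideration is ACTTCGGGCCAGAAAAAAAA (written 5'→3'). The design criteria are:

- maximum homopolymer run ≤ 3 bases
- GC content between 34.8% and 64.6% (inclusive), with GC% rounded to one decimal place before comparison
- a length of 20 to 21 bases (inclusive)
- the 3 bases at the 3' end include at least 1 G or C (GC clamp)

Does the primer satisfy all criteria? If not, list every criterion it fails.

Fails: homopolymer run, GC clamp.

Base counts: A=10, T=2, G=4, C=4 (length 20).
homopolymer run: longest run = 8, exceeds 3 ✗
GC content: GC 8/20 = 40.0% ✓
length: length 20 ✓
GC clamp: 3' end AAA has 0 G/C, need ≥1 ✗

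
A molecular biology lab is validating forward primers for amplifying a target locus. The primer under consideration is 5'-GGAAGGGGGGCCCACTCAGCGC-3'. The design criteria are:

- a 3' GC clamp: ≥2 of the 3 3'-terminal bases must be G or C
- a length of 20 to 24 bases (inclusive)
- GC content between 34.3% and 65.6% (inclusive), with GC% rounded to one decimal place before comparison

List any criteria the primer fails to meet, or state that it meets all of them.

Base counts: A=4, T=1, G=10, C=7 (length 22).
GC clamp: 3' end CGC has 3 G/C ✓
length: length 22 ✓
GC content: GC 17/22 = 77.3%, outside 34.3–65.6% ✗

Fails: GC content.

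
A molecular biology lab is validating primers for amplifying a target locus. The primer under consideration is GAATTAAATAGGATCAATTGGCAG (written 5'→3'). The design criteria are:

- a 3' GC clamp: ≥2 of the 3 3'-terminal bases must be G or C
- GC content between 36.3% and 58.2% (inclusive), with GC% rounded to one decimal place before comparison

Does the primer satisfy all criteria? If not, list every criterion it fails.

Fails: GC content.

Base counts: A=10, T=6, G=6, C=2 (length 24).
GC clamp: 3' end CAG has 2 G/C ✓
GC content: GC 8/24 = 33.3%, outside 36.3–58.2% ✗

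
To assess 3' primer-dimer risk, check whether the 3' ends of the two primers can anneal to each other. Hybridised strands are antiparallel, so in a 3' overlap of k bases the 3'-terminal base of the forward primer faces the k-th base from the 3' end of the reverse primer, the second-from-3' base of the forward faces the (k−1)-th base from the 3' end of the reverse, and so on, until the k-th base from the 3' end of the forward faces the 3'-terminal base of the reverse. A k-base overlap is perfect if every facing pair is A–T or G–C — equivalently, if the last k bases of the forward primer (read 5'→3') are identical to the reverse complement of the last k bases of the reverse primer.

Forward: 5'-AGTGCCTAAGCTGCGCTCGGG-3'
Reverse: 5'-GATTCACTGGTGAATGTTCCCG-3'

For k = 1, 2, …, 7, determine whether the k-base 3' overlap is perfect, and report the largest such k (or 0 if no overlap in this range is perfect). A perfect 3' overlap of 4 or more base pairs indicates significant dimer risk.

Last 7 bases (5'→3') — forward …GCTCGGG, reverse …GTTCCCG.
Reverse complement of the reverse primer's last 7 bases: CGGGAAC; its first k bases are the reverse complement of the reverse primer's last k bases, so a perfect k-base overlap needs the forward primer's last k bases to equal them.
Comparing (forward last k vs required): k=1: G vs C ✗; k=2: GG vs CG ✗; k=3: GGG vs CGG ✗; k=4: CGGG vs CGGG ✓; k=5: TCGGG vs CGGGA ✗; k=6: CTCGGG vs CGGGAA ✗; k=7: GCTCGGG vs CGGGAAC ✗.
Only k = 4 is perfect, so the longest perfect 3' overlap is 4.

Longest perfect overlap: 4 complementary base pairs; significant dimer risk (threshold 4).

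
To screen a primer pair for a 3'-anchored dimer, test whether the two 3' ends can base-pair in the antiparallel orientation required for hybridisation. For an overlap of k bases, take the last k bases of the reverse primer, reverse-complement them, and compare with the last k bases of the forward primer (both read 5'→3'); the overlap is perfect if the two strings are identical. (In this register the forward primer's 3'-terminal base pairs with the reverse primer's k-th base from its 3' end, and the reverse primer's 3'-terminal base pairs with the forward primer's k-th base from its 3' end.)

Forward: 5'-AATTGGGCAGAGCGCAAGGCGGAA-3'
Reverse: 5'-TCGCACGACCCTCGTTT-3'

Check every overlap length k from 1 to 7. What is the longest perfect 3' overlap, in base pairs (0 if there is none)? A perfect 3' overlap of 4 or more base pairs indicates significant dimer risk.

Last 7 bases (5'→3') — forward …GGCGGAA, reverse …CTCGTTT.
Reverse complement of the reverse primer's last 7 bases: AAACGAG; its first k bases are the reverse complement of the reverse primer's last k bases, so a perfect k-base overlap needs the forward primer's last k bases to equal them.
Comparing (forward last k vs required): k=1: A vs A ✓; k=2: AA vs AA ✓; k=3: GAA vs AAA ✗; k=4: GGAA vs AAAC ✗; k=5: CGGAA vs AAACG ✗; k=6: GCGGAA vs AAACGA ✗; k=7: GGCGGAA vs AAACGAG ✗.
Perfect overlaps at k = 1, 2; the largest is 2.

Longest perfect overlap: 2 complementary base pairs; below the dimer-risk threshold (threshold 4).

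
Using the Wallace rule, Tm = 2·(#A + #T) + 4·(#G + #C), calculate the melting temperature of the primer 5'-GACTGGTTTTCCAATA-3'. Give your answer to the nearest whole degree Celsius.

Base counts: A=4, T=6, G=3, C=3 (length 16).
Tm = 2·(4+6) + 4·(3+3) = 2·10 + 4·6 = 20 + 24 = 44°C.

44°C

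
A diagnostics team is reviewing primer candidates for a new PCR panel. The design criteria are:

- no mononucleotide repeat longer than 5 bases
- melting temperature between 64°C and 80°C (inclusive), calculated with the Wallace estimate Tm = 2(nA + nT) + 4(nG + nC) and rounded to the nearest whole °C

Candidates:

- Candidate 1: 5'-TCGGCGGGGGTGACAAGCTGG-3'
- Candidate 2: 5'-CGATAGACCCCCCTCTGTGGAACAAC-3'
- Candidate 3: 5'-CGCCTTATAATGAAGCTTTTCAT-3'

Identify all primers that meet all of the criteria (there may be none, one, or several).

Candidate 1 (21 nt, A=3 T=3 G=11 C=4): longest run = 5 ✓; Tm = 2·6 + 4·15 = 72°C ✓ — passes.
Candidate 2 (26 nt, A=7 T=4 G=5 C=10): longest run = 6, exceeds 5 ✗; Tm = 2·11 + 4·15 = 82°C, outside 64–80°C ✗ — fails.
Candidate 3 (23 nt, A=6 T=9 G=3 C=5): longest run = 4 ✓; Tm = 2·15 + 4·8 = 62°C, outside 64–80°C ✗ — fails.

Candidate 1 only.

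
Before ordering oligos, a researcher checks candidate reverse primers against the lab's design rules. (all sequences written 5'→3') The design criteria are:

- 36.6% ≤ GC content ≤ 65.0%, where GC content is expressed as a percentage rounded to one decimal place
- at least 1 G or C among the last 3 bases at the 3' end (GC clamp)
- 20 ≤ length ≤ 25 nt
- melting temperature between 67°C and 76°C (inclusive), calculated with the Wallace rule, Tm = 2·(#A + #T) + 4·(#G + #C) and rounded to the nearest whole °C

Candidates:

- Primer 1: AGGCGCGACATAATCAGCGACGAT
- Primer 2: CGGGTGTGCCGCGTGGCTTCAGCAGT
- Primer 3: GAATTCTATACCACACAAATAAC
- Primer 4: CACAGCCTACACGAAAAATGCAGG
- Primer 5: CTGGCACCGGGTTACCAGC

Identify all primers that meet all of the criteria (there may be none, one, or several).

Primer 1 (24 nt, A=8 T=3 G=7 C=6): GC 13/24 = 54.2% ✓; 3' end GAT has 1 G/C ✓; length 24 ✓; Tm = 2·11 + 4·13 = 74°C ✓ — passes.
Primer 2 (26 nt, A=2 T=6 G=11 C=7): GC 18/26 = 69.2%, outside 36.6–65.0% ✗; 3' end AGT has 1 G/C ✓; length 26, outside 20–25 ✗; Tm = 2·8 + 4·18 = 88°C, outside 67–76°C ✗ — fails.
Primer 3 (23 nt, A=11 T=5 G=1 C=6): GC 7/23 = 30.4%, outside 36.6–65.0% ✗; 3' end AAC has 1 G/C ✓; length 23 ✓; Tm = 2·16 + 4·7 = 60°C, outside 67–76°C ✗ — fails.
Primer 4 (24 nt, A=10 T=2 G=5 C=7): GC 12/24 = 50.0% ✓; 3' end AGG has 2 G/C ✓; length 24 ✓; Tm = 2·12 + 4·12 = 72°C ✓ — passes.
Primer 5 (19 nt, A=3 T=3 G=6 C=7): GC 13/19 = 68.4%, outside 36.6–65.0% ✗; 3' end AGC has 2 G/C ✓; length 19, outside 20–25 ✗; Tm = 2·6 + 4·13 = 64°C, outside 67–76°C ✗ — fails.

Primer 1 and Primer 4.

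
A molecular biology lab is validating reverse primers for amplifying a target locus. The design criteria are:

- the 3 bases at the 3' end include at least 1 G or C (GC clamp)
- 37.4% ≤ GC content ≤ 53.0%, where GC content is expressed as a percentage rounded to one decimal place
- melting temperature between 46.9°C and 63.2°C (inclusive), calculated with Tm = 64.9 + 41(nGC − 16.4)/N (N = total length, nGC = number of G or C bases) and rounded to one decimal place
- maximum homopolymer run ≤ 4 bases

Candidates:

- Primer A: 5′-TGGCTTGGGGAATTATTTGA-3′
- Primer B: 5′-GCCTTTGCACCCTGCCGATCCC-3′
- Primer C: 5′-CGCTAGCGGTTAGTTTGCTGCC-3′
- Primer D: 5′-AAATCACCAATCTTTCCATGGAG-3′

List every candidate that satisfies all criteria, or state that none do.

Primer A (20 nt, A=4 T=8 G=7 C=1): 3' end TGA has 1 G/C ✓; GC 8/20 = 40.0% ✓; Tm = 64.9 + 41·(8 − 16.4)/20 = 47.7°C ✓; longest run = 4 ✓ — passes.
Primer B (22 nt, A=2 T=5 G=4 C=11): 3' end CCC has 3 G/C ✓; GC 15/22 = 68.2%, outside 37.4–53.0% ✗; Tm = 64.9 + 41·(15 − 16.4)/22 = 62.3°C ✓; longest run = 3 ✓ — fails.
Primer C (22 nt, A=2 T=7 G=7 C=6): 3' end GCC has 3 G/C ✓; GC 13/22 = 59.1%, outside 37.4–53.0% ✗; Tm = 64.9 + 41·(13 − 16.4)/22 = 58.6°C ✓; longest run = 3 ✓ — fails.
Primer D (23 nt, A=8 T=6 G=3 C=6): 3' end GAG has 2 G/C ✓; GC 9/23 = 39.1% ✓; Tm = 64.9 + 41·(9 − 16.4)/23 = 51.7°C ✓; longest run = 3 ✓ — passes.

Primer A and Primer D.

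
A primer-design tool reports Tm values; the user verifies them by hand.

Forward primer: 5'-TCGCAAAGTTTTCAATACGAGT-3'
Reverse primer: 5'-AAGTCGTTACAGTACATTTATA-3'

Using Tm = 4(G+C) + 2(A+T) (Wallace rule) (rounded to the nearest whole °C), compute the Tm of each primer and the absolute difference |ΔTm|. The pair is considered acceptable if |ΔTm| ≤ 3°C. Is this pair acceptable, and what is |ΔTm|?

|ΔTm| = 4°C; the pair is not acceptable.

Forward: A=7 T=7 G=4 C=4 → Tm = 2·14 + 4·8 = 60°C.
Reverse: A=8 T=8 G=3 C=3 → Tm = 2·16 + 4·6 = 56°C.
|ΔTm| = |60 − 56| = 4°C, > 3°C.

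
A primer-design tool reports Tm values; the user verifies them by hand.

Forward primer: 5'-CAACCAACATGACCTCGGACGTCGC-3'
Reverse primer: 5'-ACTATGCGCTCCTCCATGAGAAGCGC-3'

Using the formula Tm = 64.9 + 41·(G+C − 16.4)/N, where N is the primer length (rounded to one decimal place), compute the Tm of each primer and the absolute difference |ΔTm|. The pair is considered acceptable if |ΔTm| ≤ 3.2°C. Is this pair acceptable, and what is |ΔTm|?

|ΔTm| = 0.1°C; the pair is acceptable.

Forward: G+C = 15, N = 25 → Tm = 64.9 + 41·(15 − 16.4)/25 = 62.6°C.
Reverse: G+C = 15, N = 26 → Tm = 64.9 + 41·(15 − 16.4)/26 = 62.7°C.
|ΔTm| = |62.6 − 62.7| = 0.1°C, ≤ 3.2°C.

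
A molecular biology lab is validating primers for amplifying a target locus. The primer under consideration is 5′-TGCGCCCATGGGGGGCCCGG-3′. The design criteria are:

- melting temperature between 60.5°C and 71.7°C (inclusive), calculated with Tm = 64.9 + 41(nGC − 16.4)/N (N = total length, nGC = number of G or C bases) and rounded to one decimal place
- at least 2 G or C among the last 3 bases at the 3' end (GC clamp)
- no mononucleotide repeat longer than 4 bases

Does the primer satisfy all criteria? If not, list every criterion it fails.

Base counts: A=1, T=2, G=10, C=7 (length 20).
Tm: Tm = 64.9 + 41·(17 − 16.4)/20 = 66.1°C ✓
GC clamp: 3' end CGG has 3 G/C ✓
homopolymer run: longest run = 6, exceeds 4 ✗

Fails: homopolymer run.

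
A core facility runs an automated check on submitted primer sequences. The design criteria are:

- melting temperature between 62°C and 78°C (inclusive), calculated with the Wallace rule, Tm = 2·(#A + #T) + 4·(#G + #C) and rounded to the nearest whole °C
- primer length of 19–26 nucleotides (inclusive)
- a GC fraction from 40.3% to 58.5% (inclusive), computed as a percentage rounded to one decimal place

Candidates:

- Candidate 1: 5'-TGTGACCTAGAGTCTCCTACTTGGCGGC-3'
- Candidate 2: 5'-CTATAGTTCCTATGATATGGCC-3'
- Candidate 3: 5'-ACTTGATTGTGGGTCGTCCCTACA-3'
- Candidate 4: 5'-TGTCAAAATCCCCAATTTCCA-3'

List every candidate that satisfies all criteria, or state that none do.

Candidate 1 (28 nt, A=4 T=8 G=8 C=8): Tm = 2·12 + 4·16 = 88°C, outside 62–78°C ✗; length 28, outside 19–26 ✗; GC 16/28 = 57.1% ✓ — fails.
Candidate 2 (22 nt, A=5 T=8 G=4 C=5): Tm = 2·13 + 4·9 = 62°C ✓; length 22 ✓; GC 9/22 = 40.9% ✓ — passes.
Candidate 3 (24 nt, A=4 T=8 G=6 C=6): Tm = 2·12 + 4·12 = 72°C ✓; length 24 ✓; GC 12/24 = 50.0% ✓ — passes.
Candidate 4 (21 nt, A=7 T=6 G=1 C=7): Tm = 2·13 + 4·8 = 58°C, outside 62–78°C ✗; length 21 ✓; GC 8/21 = 38.1%, outside 40.3–58.5% ✗ — fails.

Candidate 2 and Candidate 3.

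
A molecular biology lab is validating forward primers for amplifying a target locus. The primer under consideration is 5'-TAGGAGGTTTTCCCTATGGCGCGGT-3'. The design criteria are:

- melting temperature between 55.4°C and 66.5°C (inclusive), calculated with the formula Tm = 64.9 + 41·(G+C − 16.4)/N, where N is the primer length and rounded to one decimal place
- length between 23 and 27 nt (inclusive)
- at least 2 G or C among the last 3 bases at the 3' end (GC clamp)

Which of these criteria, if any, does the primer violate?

Base counts: A=3, T=8, G=9, C=5 (length 25).
Tm: Tm = 64.9 + 41·(14 − 16.4)/25 = 61.0°C ✓
length: length 25 ✓
GC clamp: 3' end GGT has 2 G/C ✓

Meets all criteria.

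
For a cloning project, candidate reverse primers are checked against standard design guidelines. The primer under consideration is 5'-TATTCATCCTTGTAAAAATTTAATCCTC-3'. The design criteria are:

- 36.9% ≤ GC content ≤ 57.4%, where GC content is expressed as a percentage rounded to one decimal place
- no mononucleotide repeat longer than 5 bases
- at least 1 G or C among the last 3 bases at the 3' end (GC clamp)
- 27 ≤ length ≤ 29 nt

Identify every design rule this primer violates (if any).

Base counts: A=9, T=12, G=1, C=6 (length 28).
GC content: GC 7/28 = 25.0%, outside 36.9–57.4% ✗
homopolymer run: longest run = 5 ✓
GC clamp: 3' end CTC has 2 G/C ✓
length: length 28 ✓

Fails: GC content.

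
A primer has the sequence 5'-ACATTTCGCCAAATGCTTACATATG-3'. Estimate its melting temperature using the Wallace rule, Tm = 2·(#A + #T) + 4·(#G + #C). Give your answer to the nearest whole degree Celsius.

68°C

Base counts: A=8, T=8, G=3, C=6 (length 25).
Tm = 2·(8+8) + 4·(3+6) = 2·16 + 4·9 = 32 + 36 = 68°C.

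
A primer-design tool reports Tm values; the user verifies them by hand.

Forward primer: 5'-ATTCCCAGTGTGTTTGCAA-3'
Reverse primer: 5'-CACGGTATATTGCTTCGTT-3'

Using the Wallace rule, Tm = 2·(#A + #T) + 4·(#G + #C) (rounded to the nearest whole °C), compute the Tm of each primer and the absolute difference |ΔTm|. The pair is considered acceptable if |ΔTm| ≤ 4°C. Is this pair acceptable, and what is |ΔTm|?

|ΔTm| = 0°C; the pair is acceptable.

Forward: A=4 T=7 G=4 C=4 → Tm = 2·11 + 4·8 = 54°C.
Reverse: A=3 T=8 G=4 C=4 → Tm = 2·11 + 4·8 = 54°C.
|ΔTm| = |54 − 54| = 0°C, ≤ 4°C.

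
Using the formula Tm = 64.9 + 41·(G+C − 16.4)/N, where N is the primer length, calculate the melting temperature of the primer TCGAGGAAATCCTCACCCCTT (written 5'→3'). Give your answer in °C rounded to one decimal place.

54.4°C

Base counts: A=5, T=5, G=3, C=8; G+C = 11, N = 21.
Tm = 64.9 + 41·(11 − 16.4)/21 = 64.9 + -221.40/21 = 54.4°C.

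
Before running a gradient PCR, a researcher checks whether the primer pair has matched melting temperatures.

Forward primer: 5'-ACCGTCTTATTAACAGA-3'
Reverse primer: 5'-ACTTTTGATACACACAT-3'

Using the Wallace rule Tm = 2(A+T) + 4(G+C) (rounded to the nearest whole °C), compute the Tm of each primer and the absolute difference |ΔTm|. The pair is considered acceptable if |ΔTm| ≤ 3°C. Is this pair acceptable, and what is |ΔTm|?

Forward: A=6 T=5 G=2 C=4 → Tm = 2·11 + 4·6 = 46°C.
Reverse: A=6 T=6 G=1 C=4 → Tm = 2·12 + 4·5 = 44°C.
|ΔTm| = |46 − 44| = 2°C, ≤ 3°C.

|ΔTm| = 2°C; the pair is acceptable.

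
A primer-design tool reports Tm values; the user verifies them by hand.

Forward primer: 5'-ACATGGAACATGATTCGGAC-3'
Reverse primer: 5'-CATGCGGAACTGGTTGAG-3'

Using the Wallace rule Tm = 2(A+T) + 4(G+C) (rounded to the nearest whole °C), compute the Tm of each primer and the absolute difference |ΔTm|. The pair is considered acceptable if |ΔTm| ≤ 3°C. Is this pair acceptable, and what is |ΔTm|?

Forward: A=7 T=4 G=5 C=4 → Tm = 2·11 + 4·9 = 58°C.
Reverse: A=4 T=4 G=7 C=3 → Tm = 2·8 + 4·10 = 56°C.
|ΔTm| = |58 − 56| = 2°C, ≤ 3°C.

|ΔTm| = 2°C; the pair is acceptable.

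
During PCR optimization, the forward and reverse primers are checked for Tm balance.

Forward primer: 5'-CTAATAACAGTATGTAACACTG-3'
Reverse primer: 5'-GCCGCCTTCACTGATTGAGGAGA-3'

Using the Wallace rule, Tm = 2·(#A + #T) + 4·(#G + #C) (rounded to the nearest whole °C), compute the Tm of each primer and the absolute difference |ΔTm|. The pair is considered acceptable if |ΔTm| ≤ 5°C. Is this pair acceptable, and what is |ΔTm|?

Forward: A=9 T=6 G=3 C=4 → Tm = 2·15 + 4·7 = 58°C.
Reverse: A=5 T=5 G=7 C=6 → Tm = 2·10 + 4·13 = 72°C.
|ΔTm| = |58 − 72| = 14°C, > 5°C.

|ΔTm| = 14°C; the pair is not acceptable.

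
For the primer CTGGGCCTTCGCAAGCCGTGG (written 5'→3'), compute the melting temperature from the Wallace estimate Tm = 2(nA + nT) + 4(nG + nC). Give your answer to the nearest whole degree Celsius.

Base counts: A=2, T=4, G=8, C=7 (length 21).
Tm = 2·(2+4) + 4·(8+7) = 2·6 + 4·15 = 12 + 60 = 72°C.

72°C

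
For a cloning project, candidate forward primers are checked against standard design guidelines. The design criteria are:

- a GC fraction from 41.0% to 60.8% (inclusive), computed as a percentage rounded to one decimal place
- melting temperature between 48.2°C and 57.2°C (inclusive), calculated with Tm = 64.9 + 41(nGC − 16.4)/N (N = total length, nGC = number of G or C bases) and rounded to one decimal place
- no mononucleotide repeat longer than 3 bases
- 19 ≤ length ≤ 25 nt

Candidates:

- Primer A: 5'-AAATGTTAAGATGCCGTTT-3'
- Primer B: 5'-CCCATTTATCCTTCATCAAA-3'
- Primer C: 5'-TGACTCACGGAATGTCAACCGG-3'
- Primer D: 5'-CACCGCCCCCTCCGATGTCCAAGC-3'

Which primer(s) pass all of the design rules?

Primer C only.

Primer A (19 nt, A=6 T=7 G=4 C=2): GC 6/19 = 31.6%, outside 41.0–60.8% ✗; Tm = 64.9 + 41·(6 − 16.4)/19 = 42.5°C, outside 48.2–57.2°C ✗; longest run = 3 ✓; length 19 ✓ — fails.
Primer B (20 nt, A=6 T=7 G=0 C=7): GC 7/20 = 35.0%, outside 41.0–60.8% ✗; Tm = 64.9 + 41·(7 − 16.4)/20 = 45.6°C, outside 48.2–57.2°C ✗; longest run = 3 ✓; length 20 ✓ — fails.
Primer C (22 nt, A=6 T=4 G=6 C=6): GC 12/22 = 54.5% ✓; Tm = 64.9 + 41·(12 − 16.4)/22 = 56.7°C ✓; longest run = 2 ✓; length 22 ✓ — passes.
Primer D (24 nt, A=4 T=3 G=4 C=13): GC 17/24 = 70.8%, outside 41.0–60.8% ✗; Tm = 64.9 + 41·(17 − 16.4)/24 = 65.9°C, outside 48.2–57.2°C ✗; longest run = 5, exceeds 3 ✗; length 24 ✓ — fails.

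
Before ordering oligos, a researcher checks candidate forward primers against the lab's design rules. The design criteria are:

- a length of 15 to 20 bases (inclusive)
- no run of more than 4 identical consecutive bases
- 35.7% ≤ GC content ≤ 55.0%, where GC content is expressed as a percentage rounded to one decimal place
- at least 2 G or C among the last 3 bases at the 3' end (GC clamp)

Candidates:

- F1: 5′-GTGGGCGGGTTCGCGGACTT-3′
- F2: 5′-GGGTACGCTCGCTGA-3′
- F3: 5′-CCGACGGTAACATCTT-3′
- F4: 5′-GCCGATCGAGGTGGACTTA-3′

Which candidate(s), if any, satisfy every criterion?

None of the candidates satisfy all criteria.

F1 (20 nt, A=1 T=5 G=10 C=4): length 20 ✓; longest run = 3 ✓; GC 14/20 = 70.0%, outside 35.7–55.0% ✗; 3' end CTT has 1 G/C, need ≥2 ✗ — fails.
F2 (15 nt, A=2 T=3 G=6 C=4): length 15 ✓; longest run = 3 ✓; GC 10/15 = 66.7%, outside 35.7–55.0% ✗; 3' end TGA has 1 G/C, need ≥2 ✗ — fails.
F3 (16 nt, A=4 T=4 G=3 C=5): length 16 ✓; longest run = 2 ✓; GC 8/16 = 50.0% ✓; 3' end CTT has 1 G/C, need ≥2 ✗ — fails.
F4 (19 nt, A=4 T=4 G=7 C=4): length 19 ✓; longest run = 2 ✓; GC 11/19 = 57.9%, outside 35.7–55.0% ✗; 3' end TTA has 0 G/C, need ≥2 ✗ — fails.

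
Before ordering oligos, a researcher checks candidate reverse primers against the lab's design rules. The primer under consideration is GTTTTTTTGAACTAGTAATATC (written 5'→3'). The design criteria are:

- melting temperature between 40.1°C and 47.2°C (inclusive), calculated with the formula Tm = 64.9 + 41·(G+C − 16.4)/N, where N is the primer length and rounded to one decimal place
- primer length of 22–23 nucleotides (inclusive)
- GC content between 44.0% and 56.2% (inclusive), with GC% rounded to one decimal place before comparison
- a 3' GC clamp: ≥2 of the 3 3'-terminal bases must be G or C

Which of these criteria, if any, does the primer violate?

Base counts: A=6, T=11, G=3, C=2 (length 22).
Tm: Tm = 64.9 + 41·(5 − 16.4)/22 = 43.7°C ✓
length: length 22 ✓
GC content: GC 5/22 = 22.7%, outside 44.0–56.2% ✗
GC clamp: 3' end ATC has 1 G/C, need ≥2 ✗

Fails: GC content, GC clamp.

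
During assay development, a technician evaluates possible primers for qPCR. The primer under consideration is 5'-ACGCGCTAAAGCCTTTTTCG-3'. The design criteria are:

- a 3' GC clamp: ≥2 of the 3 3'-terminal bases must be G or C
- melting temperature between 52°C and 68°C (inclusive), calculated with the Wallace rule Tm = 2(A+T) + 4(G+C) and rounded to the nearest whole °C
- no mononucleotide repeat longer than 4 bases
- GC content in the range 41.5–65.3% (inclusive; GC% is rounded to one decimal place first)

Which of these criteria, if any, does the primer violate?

Fails: homopolymer run.

Base counts: A=4, T=6, G=4, C=6 (length 20).
GC clamp: 3' end TCG has 2 G/C ✓
Tm: Tm = 2·10 + 4·10 = 60°C ✓
homopolymer run: longest run = 5, exceeds 4 ✗
GC content: GC 10/20 = 50.0% ✓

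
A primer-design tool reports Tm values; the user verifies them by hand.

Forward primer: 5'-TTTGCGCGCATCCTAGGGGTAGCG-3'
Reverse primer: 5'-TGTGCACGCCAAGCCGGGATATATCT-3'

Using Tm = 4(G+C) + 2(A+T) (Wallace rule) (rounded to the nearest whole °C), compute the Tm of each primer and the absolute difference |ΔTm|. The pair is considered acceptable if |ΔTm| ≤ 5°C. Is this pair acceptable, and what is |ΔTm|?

Forward: A=3 T=6 G=9 C=6 → Tm = 2·9 + 4·15 = 78°C.
Reverse: A=6 T=6 G=7 C=7 → Tm = 2·12 + 4·14 = 80°C.
|ΔTm| = |78 − 80| = 2°C, ≤ 5°C.

|ΔTm| = 2°C; the pair is acceptable.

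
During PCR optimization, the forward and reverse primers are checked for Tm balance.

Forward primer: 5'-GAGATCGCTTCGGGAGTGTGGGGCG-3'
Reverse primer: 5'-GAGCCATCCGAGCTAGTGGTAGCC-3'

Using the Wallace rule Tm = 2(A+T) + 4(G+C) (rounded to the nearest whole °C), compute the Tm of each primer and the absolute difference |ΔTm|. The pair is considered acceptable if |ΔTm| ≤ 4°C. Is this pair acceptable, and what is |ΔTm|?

|ΔTm| = 6°C; the pair is not acceptable.

Forward: A=3 T=5 G=13 C=4 → Tm = 2·8 + 4·17 = 84°C.
Reverse: A=5 T=4 G=8 C=7 → Tm = 2·9 + 4·15 = 78°C.
|ΔTm| = |84 − 78| = 6°C, > 4°C.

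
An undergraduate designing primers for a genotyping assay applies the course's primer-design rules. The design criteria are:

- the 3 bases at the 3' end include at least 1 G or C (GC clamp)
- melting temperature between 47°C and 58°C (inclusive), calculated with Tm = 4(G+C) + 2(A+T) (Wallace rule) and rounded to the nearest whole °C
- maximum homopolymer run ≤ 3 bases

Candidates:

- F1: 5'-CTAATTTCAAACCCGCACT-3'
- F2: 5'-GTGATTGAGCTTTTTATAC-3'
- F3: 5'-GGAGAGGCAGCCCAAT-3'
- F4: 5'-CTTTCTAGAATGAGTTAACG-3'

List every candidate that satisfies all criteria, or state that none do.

F1 (19 nt, A=6 T=5 G=1 C=7): 3' end ACT has 1 G/C ✓; Tm = 2·11 + 4·8 = 54°C ✓; longest run = 3 ✓ — passes.
F2 (19 nt, A=4 T=9 G=4 C=2): 3' end TAC has 1 G/C ✓; Tm = 2·13 + 4·6 = 50°C ✓; longest run = 5, exceeds 3 ✗ — fails.
F3 (16 nt, A=5 T=1 G=6 C=4): 3' end AAT has 0 G/C, need ≥1 ✗; Tm = 2·6 + 4·10 = 52°C ✓; longest run = 3 ✓ — fails.
F4 (20 nt, A=6 T=7 G=4 C=3): 3' end ACG has 2 G/C ✓; Tm = 2·13 + 4·7 = 54°C ✓; longest run = 3 ✓ — passes.

F1 and F4.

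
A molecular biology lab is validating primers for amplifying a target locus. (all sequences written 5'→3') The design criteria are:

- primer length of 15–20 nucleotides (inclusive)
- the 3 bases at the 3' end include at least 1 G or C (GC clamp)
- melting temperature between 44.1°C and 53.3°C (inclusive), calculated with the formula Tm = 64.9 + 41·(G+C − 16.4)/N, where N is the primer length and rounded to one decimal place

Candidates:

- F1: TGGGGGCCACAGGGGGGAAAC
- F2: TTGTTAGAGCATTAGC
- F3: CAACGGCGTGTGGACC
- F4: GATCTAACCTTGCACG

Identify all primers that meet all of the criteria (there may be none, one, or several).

F1 (21 nt, A=5 T=1 G=11 C=4): length 21, outside 15–20 ✗; 3' end AAC has 1 G/C ✓; Tm = 64.9 + 41·(15 − 16.4)/21 = 62.2°C, outside 44.1–53.3°C ✗ — fails.
F2 (16 nt, A=4 T=6 G=4 C=2): length 16 ✓; 3' end AGC has 2 G/C ✓; Tm = 64.9 + 41·(6 − 16.4)/16 = 38.3°C, outside 44.1–53.3°C ✗ — fails.
F3 (16 nt, A=3 T=2 G=6 C=5): length 16 ✓; 3' end ACC has 2 G/C ✓; Tm = 64.9 + 41·(11 − 16.4)/16 = 51.1°C ✓ — passes.
F4 (16 nt, A=4 T=4 G=3 C=5): length 16 ✓; 3' end ACG has 2 G/C ✓; Tm = 64.9 + 41·(8 − 16.4)/16 = 43.4°C, outside 44.1–53.3°C ✗ — fails.

F3 only.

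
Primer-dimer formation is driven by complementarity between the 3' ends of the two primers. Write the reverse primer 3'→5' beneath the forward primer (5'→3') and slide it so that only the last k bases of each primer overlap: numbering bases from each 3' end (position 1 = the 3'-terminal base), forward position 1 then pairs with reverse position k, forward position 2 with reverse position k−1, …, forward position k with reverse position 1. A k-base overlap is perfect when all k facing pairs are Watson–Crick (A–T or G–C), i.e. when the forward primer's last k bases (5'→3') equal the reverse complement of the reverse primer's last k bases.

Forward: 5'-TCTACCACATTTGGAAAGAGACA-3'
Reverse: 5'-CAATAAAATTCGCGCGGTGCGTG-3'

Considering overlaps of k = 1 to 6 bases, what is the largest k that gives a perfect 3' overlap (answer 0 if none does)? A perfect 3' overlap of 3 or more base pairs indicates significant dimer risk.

Longest perfect overlap: 2 complementary base pairs; below the dimer-risk threshold (threshold 3).

Last 6 bases (5'→3') — forward …GAGACA, reverse …TGCGTG.
Reverse complement of the reverse primer's last 6 bases: CACGCA; its first k bases are the reverse complement of the reverse primer's last k bases, so a perfect k-base overlap needs the forward primer's last k bases to equal them.
Comparing (forward last k vs required): k=1: A vs C ✗; k=2: CA vs CA ✓; k=3: ACA vs CAC ✗; k=4: GACA vs CACG ✗; k=5: AGACA vs CACGC ✗; k=6: GAGACA vs CACGCA ✗.
Only k = 2 is perfect, so the longest perfect 3' overlap is 2.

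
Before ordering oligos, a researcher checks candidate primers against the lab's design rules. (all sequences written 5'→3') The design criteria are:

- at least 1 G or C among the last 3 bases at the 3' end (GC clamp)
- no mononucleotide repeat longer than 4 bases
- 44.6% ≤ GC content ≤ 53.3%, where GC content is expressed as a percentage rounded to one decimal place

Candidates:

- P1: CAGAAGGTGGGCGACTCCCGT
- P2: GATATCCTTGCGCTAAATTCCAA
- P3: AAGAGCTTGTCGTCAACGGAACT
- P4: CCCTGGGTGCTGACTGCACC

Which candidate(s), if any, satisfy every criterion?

P1 (21 nt, A=4 T=3 G=8 C=6): 3' end CGT has 2 G/C ✓; longest run = 3 ✓; GC 14/21 = 66.7%, outside 44.6–53.3% ✗ — fails.
P2 (23 nt, A=7 T=7 G=3 C=6): 3' end CAA has 1 G/C ✓; longest run = 3 ✓; GC 9/23 = 39.1%, outside 44.6–53.3% ✗ — fails.
P3 (23 nt, A=7 T=5 G=6 C=5): 3' end ACT has 1 G/C ✓; longest run = 2 ✓; GC 11/23 = 47.8% ✓ — passes.
P4 (20 nt, A=2 T=4 G=6 C=8): 3' end ACC has 2 G/C ✓; longest run = 3 ✓; GC 14/20 = 70.0%, outside 44.6–53.3% ✗ — fails.

P3 only.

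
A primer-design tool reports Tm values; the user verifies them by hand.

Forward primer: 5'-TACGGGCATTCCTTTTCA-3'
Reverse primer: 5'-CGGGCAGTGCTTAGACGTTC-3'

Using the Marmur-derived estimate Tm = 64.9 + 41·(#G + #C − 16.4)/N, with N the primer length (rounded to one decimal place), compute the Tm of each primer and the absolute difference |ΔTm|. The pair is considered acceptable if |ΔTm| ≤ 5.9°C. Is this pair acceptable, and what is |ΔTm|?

Forward: G+C = 8, N = 18 → Tm = 64.9 + 41·(8 − 16.4)/18 = 45.8°C.
Reverse: G+C = 12, N = 20 → Tm = 64.9 + 41·(12 − 16.4)/20 = 55.9°C.
|ΔTm| = |45.8 − 55.9| = 10.1°C, > 5.9°C.

|ΔTm| = 10.1°C; the pair is not acceptable.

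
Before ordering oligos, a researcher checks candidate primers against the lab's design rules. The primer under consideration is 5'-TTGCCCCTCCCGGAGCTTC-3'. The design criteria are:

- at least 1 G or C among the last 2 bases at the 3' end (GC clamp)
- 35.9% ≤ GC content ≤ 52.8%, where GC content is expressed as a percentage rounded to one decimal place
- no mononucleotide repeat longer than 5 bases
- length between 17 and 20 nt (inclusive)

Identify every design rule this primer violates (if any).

Fails: GC content.

Base counts: A=1, T=5, G=4, C=9 (length 19).
GC clamp: 3' end TC has 1 G/C ✓
GC content: GC 13/19 = 68.4%, outside 35.9–52.8% ✗
homopolymer run: longest run = 4 ✓
length: length 19 ✓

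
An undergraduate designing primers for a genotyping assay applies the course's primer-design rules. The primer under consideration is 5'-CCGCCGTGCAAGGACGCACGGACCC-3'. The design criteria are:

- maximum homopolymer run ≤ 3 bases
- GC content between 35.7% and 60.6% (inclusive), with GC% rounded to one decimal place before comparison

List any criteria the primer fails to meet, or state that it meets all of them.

Fails: GC content.

Base counts: A=5, T=1, G=8, C=11 (length 25).
homopolymer run: longest run = 3 ✓
GC content: GC 19/25 = 76.0%, outside 35.7–60.6% ✗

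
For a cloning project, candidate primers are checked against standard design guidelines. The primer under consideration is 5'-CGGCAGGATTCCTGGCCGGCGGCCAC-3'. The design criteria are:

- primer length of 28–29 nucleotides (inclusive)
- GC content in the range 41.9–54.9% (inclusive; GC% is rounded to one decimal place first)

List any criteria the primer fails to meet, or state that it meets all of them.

Base counts: A=3, T=3, G=10, C=10 (length 26).
length: length 26, outside 28–29 ✗
GC content: GC 20/26 = 76.9%, outside 41.9–54.9% ✗

Fails: length, GC content.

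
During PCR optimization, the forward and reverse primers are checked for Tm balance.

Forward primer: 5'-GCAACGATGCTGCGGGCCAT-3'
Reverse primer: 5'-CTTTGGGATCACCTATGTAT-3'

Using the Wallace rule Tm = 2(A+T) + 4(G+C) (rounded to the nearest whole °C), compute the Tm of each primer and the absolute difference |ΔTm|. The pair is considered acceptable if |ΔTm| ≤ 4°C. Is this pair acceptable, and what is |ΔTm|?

|ΔTm| = 10°C; the pair is not acceptable.

Forward: A=4 T=3 G=7 C=6 → Tm = 2·7 + 4·13 = 66°C.
Reverse: A=4 T=8 G=4 C=4 → Tm = 2·12 + 4·8 = 56°C.
|ΔTm| = |66 − 56| = 10°C, > 4°C.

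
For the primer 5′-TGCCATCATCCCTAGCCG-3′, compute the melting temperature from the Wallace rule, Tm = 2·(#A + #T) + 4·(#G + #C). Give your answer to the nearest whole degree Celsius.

Base counts: A=3, T=4, G=3, C=8 (length 18).
Tm = 2·(3+4) + 4·(3+8) = 2·7 + 4·11 = 14 + 44 = 58°C.

58°C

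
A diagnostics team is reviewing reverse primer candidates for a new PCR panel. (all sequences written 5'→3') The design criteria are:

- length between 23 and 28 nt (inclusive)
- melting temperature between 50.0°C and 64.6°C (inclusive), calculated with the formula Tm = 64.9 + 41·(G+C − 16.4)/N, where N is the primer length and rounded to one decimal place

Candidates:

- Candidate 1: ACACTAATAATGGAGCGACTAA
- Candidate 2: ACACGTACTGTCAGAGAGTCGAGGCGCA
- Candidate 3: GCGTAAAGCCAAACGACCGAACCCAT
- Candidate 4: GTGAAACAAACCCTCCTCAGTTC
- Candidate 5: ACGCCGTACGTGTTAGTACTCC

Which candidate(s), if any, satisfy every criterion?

Candidate 2, Candidate 3 and Candidate 4.

Candidate 1 (22 nt, A=10 T=4 G=4 C=4): length 22, outside 23–28 ✗; Tm = 64.9 + 41·(8 − 16.4)/22 = 49.2°C, outside 50.0–64.6°C ✗ — fails.
Candidate 2 (28 nt, A=8 T=4 G=9 C=7): length 28 ✓; Tm = 64.9 + 41·(16 − 16.4)/28 = 64.3°C ✓ — passes.
Candidate 3 (26 nt, A=10 T=2 G=5 C=9): length 26 ✓; Tm = 64.9 + 41·(14 − 16.4)/26 = 61.1°C ✓ — passes.
Candidate 4 (23 nt, A=7 T=5 G=3 C=8): length 23 ✓; Tm = 64.9 + 41·(11 − 16.4)/23 = 55.3°C ✓ — passes.
Candidate 5 (22 nt, A=4 T=6 G=5 C=7): length 22, outside 23–28 ✗; Tm = 64.9 + 41·(12 − 16.4)/22 = 56.7°C ✓ — fails.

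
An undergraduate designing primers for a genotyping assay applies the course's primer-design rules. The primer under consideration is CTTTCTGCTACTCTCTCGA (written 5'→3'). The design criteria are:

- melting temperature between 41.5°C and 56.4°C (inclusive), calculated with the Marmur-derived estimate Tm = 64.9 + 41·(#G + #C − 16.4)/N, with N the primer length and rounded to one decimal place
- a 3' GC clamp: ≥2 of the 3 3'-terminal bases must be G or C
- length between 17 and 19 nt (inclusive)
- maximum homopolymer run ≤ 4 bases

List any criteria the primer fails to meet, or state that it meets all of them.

Meets all criteria.

Base counts: A=2, T=8, G=2, C=7 (length 19).
Tm: Tm = 64.9 + 41·(9 − 16.4)/19 = 48.9°C ✓
GC clamp: 3' end CGA has 2 G/C ✓
length: length 19 ✓
homopolymer run: longest run = 3 ✓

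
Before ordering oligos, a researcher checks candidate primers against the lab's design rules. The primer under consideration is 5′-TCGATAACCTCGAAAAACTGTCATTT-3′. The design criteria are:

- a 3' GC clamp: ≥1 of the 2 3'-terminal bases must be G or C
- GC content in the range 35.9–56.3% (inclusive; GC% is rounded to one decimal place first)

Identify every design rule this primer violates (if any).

Base counts: A=9, T=8, G=3, C=6 (length 26).
GC clamp: 3' end TT has 0 G/C, need ≥1 ✗
GC content: GC 9/26 = 34.6%, outside 35.9–56.3% ✗

Fails: GC clamp, GC content.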